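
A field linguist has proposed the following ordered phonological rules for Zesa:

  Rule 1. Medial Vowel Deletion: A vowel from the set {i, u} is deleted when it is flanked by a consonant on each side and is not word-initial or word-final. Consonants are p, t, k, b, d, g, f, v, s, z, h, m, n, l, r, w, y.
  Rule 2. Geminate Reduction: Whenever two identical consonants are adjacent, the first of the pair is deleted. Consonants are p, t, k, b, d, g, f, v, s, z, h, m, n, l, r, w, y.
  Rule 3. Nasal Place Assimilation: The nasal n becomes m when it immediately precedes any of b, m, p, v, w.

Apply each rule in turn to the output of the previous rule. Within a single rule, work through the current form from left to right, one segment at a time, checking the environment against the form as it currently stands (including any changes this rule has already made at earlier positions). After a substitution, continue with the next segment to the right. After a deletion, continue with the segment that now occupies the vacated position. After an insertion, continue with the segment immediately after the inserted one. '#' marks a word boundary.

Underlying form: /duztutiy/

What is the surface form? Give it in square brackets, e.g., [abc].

Rule 1 Medial Vowel Deletion: [duztutiy] → [dztty]
Rule 2 Geminate Reduction: [dztty] → [dzty]
Rule 3 Nasal Place Assimilation: no change — [dzty]

[dzty]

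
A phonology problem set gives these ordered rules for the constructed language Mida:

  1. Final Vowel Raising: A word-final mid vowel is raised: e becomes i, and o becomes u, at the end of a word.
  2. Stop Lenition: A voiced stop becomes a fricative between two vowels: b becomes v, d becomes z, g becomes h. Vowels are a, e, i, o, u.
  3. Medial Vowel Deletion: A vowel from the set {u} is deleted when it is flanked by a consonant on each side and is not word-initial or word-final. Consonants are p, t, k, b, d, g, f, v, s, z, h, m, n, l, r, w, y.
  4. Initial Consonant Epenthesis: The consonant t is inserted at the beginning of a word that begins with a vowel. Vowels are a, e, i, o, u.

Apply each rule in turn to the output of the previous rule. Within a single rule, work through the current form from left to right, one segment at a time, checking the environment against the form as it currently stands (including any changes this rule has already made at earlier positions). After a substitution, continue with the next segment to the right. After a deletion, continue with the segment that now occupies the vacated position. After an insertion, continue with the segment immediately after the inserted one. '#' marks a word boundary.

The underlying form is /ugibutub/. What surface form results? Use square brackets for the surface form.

1 Final Vowel Raising: no change — [ugibutub]
2 Stop Lenition: [ugibutub] → [uhivutub]
3 Medial Vowel Deletion: [uhivutub] → [uhivtb]
4 Initial Consonant Epenthesis: [uhivtb] → [tuhivtb]

[tuhivtb]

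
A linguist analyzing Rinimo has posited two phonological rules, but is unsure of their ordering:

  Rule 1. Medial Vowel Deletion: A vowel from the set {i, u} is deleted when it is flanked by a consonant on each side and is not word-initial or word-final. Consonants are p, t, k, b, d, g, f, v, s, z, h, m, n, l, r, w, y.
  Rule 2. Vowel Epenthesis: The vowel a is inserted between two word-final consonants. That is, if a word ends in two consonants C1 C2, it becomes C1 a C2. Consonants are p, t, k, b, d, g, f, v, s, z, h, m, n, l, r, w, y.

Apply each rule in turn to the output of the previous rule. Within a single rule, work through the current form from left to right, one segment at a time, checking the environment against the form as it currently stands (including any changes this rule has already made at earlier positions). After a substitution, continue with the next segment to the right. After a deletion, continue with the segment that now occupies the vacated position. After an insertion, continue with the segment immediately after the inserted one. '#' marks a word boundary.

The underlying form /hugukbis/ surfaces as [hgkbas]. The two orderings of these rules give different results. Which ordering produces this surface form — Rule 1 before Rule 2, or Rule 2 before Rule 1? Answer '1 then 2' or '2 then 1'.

Order 1 then 2:
  1 Medial Vowel Deletion: [hugukbis] → [hgkbs]
  2 Vowel Epenthesis: [hgkbs] → [hgkbas]
  result: [hgkbas]
Order 2 then 1:
  2 Vowel Epenthesis: no change — [hugukbis]
  1 Medial Vowel Deletion: [hugukbis] → [hgkbs]
  result: [hgkbs]

1 then 2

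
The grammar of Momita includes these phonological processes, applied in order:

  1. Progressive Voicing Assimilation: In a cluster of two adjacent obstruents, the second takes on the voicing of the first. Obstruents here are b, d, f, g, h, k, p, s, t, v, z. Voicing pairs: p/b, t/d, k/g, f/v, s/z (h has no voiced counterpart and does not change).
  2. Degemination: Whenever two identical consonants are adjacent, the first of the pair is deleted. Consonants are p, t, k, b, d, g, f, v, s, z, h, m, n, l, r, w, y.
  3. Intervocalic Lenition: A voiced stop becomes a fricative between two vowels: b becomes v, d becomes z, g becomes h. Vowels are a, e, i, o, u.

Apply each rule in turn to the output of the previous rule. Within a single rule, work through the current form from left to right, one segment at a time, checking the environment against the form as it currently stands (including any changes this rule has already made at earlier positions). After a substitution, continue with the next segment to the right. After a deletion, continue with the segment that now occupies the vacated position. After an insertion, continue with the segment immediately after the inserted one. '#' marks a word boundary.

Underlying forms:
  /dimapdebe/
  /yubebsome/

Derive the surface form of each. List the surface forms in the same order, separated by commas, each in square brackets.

/dimapdebe/:
  1 Progressive Voicing Assimilation: [dimapdebe] → [dimaptebe]
  2 Degemination: no change — [dimaptebe]
  3 Intervocalic Lenition: [dimaptebe] → [dimapteve]
/yubebsome/:
  1 Progressive Voicing Assimilation: [yubebsome] → [yubebzome]
  2 Degemination: no change — [yubebzome]
  3 Intervocalic Lenition: [yubebzome] → [yuvebzome]

[dimapteve], [yuvebzome]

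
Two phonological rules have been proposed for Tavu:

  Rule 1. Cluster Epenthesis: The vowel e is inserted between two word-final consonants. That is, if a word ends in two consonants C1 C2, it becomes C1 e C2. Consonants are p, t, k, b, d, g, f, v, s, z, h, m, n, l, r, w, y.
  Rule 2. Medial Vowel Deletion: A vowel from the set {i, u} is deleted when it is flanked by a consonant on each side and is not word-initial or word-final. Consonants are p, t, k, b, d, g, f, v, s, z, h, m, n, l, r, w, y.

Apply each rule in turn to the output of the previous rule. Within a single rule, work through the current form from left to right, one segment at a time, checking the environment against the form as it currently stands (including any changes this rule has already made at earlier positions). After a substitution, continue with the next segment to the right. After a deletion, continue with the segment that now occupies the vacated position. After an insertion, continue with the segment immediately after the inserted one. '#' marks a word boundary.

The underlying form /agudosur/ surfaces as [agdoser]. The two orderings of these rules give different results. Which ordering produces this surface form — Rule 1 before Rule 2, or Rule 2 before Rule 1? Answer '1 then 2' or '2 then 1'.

2 then 1

Order 1 then 2:
  1 Cluster Epenthesis: no change — [agudosur]
  2 Medial Vowel Deletion: [agudosur] → [agdosr]
  result: [agdosr]
Order 2 then 1:
  2 Medial Vowel Deletion: [agudosur] → [agdosr]
  1 Cluster Epenthesis: [agdosr] → [agdoser]
  result: [agdoser]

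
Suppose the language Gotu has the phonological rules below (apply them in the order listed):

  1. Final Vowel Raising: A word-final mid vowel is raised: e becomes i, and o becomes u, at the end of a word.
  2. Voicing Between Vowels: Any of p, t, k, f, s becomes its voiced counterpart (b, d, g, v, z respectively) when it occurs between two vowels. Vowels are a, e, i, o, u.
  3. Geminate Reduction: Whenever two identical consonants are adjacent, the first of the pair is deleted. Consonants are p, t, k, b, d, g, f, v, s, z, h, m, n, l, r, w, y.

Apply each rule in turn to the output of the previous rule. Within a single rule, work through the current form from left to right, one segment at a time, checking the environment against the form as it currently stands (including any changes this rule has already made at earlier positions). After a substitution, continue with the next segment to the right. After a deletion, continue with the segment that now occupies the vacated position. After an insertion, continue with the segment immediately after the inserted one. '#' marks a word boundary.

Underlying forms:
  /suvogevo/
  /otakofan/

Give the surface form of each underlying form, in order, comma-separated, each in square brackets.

/suvogevo/:
  1 Final Vowel Raising: [suvogevo] → [suvogevu]
  2 Voicing Between Vowels: no change — [suvogevu]
  3 Geminate Reduction: no change — [suvogevu]
/otakofan/:
  1 Final Vowel Raising: no change — [otakofan]
  2 Voicing Between Vowels: [otakofan] → [odagovan]
  3 Geminate Reduction: no change — [odagovan]

[suvogevu], [odagovan]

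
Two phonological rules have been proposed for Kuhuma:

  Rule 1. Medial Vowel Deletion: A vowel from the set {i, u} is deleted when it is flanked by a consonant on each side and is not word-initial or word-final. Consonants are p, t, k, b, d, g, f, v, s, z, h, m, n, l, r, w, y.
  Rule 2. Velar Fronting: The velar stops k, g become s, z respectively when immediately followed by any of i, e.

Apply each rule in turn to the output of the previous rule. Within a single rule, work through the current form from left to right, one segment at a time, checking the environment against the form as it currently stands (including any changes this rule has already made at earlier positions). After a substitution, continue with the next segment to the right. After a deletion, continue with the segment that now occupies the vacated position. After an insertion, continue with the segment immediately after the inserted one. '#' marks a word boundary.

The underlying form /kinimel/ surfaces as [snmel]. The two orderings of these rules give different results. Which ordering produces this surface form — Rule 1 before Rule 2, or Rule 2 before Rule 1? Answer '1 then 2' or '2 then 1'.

2 then 1

Order 1 then 2:
  1 Medial Vowel Deletion: [kinimel] → [knmel]
  2 Velar Fronting: no change — [knmel]
  result: [knmel]
Order 2 then 1:
  2 Velar Fronting: [kinimel] → [sinimel]
  1 Medial Vowel Deletion: [sinimel] → [snmel]
  result: [snmel]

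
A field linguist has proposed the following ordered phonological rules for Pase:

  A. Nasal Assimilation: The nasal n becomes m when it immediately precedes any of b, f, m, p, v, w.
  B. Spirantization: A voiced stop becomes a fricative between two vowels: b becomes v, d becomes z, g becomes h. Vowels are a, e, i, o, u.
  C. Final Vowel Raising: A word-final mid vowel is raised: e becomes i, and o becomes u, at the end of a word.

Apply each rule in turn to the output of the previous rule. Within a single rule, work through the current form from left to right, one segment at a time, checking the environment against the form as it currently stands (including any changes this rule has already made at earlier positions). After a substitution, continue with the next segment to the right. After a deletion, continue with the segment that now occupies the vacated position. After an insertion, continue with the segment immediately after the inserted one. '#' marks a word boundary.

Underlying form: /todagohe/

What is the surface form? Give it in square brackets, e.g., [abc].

A Nasal Assimilation: no change — [todagohe]
B Spirantization: [todagohe] → [tozahohe]
C Final Vowel Raising: [tozahohe] → [tozahohi]

[tozahohi]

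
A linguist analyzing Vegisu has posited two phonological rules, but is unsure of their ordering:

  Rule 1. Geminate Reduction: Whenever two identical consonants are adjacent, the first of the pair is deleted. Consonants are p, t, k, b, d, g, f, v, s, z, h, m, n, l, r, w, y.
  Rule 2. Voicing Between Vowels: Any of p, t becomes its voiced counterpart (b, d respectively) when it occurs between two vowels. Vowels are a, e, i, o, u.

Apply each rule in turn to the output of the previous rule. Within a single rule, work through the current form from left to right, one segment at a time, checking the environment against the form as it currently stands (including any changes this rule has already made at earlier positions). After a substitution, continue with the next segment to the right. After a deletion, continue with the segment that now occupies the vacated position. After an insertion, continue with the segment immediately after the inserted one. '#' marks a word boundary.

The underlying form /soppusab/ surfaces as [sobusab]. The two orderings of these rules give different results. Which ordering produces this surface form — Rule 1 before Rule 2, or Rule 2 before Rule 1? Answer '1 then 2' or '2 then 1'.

Order 1 then 2:
  1 Geminate Reduction: [soppusab] → [sopusab]
  2 Voicing Between Vowels: [sopusab] → [sobusab]
  result: [sobusab]
Order 2 then 1:
  2 Voicing Between Vowels: no change — [soppusab]
  1 Geminate Reduction: [soppusab] → [sopusab]
  result: [sopusab]

1 then 2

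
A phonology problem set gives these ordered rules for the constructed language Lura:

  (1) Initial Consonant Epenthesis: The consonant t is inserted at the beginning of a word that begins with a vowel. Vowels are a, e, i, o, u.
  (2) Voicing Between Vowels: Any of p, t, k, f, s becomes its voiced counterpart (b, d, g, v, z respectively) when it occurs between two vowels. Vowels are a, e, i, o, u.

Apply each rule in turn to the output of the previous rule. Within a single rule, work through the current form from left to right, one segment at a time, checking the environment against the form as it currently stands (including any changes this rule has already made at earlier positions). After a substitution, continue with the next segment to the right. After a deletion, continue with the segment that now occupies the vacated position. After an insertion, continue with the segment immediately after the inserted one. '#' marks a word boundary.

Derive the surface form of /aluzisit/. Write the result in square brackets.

(1) Initial Consonant Epenthesis: [aluzisit] → [taluzisit]
(2) Voicing Between Vowels: [taluzisit] → [taluzizit]

[taluzizit]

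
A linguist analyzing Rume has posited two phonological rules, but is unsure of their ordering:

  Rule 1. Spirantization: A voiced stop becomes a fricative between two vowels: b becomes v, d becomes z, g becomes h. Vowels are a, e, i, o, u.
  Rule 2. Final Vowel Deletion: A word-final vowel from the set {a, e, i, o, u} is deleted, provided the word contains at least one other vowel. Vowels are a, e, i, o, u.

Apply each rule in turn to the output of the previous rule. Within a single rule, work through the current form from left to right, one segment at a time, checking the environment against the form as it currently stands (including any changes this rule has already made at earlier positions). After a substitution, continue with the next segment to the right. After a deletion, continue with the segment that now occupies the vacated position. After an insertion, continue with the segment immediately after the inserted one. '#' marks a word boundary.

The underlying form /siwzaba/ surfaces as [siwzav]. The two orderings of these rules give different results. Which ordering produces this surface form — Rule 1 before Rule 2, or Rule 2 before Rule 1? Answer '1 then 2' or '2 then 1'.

Order 1 then 2:
  1 Spirantization: [siwzaba] → [siwzava]
  2 Final Vowel Deletion: [siwzava] → [siwzav]
  result: [siwzav]
Order 2 then 1:
  2 Final Vowel Deletion: [siwzaba] → [siwzab]
  1 Spirantization: no change — [siwzab]
  result: [siwzab]

1 then 2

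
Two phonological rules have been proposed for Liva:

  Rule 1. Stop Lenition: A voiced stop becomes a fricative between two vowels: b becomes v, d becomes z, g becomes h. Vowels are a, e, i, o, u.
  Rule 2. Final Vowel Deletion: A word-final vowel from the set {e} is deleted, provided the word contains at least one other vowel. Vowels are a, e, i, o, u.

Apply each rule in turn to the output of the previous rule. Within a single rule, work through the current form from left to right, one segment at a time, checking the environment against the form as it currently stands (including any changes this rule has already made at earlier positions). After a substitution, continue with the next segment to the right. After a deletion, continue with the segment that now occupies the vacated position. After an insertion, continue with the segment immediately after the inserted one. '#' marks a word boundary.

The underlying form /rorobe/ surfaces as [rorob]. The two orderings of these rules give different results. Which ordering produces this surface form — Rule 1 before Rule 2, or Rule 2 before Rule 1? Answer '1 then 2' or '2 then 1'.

Order 1 then 2:
  1 Stop Lenition: [rorobe] → [rorove]
  2 Final Vowel Deletion: [rorove] → [rorov]
  result: [rorov]
Order 2 then 1:
  2 Final Vowel Deletion: [rorobe] → [rorob]
  1 Stop Lenition: no change — [rorob]
  result: [rorob]

2 then 1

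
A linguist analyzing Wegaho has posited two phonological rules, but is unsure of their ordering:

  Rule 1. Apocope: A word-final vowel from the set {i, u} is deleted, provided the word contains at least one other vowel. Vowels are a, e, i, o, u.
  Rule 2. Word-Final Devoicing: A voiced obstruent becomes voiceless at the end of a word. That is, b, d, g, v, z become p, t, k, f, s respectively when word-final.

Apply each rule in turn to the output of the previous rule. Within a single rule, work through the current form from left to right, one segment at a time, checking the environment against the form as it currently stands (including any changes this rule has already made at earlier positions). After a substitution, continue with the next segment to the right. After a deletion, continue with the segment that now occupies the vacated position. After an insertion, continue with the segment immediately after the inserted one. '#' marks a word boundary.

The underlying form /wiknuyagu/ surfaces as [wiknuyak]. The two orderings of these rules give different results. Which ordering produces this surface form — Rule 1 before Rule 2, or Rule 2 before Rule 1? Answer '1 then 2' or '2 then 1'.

1 then 2

Order 1 then 2:
  1 Apocope: [wiknuyagu] → [wiknuyag]
  2 Word-Final Devoicing: [wiknuyag] → [wiknuyak]
  result: [wiknuyak]
Order 2 then 1:
  2 Word-Final Devoicing: no change — [wiknuyagu]
  1 Apocope: [wiknuyagu] → [wiknuyag]
  result: [wiknuyag]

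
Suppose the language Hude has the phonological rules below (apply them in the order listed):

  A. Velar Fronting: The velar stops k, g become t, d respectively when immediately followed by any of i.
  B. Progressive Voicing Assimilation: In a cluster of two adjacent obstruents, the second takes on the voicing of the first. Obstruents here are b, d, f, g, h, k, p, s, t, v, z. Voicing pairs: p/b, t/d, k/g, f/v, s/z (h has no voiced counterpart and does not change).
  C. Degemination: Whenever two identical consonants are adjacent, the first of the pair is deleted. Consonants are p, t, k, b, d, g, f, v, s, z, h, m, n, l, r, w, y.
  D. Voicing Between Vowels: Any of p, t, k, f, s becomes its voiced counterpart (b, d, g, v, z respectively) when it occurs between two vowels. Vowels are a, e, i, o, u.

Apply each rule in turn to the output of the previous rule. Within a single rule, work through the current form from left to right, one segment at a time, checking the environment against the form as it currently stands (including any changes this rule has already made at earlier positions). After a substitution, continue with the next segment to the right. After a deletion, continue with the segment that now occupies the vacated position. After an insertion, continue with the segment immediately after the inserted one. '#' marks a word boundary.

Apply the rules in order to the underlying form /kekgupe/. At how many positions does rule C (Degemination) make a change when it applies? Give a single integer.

A Velar Fronting: no change — [kekgupe]
B Progressive Voicing Assimilation: [kekgupe] → [kekkupe]
C Degemination: [kekkupe] → [kekupe]
D Voicing Between Vowels: [kekupe] → [kegube]
Rule C changed 1 position(s).

1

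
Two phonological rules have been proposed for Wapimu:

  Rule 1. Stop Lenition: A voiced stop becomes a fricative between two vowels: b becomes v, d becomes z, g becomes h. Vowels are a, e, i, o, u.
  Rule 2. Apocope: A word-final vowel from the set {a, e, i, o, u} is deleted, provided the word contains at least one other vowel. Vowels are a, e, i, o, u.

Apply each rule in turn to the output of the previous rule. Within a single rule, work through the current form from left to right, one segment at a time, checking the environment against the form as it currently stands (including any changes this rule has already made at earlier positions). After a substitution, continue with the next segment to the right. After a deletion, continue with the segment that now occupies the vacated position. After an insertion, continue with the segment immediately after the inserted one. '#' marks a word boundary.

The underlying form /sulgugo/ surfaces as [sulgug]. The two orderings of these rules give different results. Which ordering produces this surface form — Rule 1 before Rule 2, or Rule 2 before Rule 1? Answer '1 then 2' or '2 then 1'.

Order 1 then 2:
  1 Stop Lenition: [sulgugo] → [sulguho]
  2 Apocope: [sulguho] → [sulguh]
  result: [sulguh]
Order 2 then 1:
  2 Apocope: [sulgugo] → [sulgug]
  1 Stop Lenition: no change — [sulgug]
  result: [sulgug]

2 then 1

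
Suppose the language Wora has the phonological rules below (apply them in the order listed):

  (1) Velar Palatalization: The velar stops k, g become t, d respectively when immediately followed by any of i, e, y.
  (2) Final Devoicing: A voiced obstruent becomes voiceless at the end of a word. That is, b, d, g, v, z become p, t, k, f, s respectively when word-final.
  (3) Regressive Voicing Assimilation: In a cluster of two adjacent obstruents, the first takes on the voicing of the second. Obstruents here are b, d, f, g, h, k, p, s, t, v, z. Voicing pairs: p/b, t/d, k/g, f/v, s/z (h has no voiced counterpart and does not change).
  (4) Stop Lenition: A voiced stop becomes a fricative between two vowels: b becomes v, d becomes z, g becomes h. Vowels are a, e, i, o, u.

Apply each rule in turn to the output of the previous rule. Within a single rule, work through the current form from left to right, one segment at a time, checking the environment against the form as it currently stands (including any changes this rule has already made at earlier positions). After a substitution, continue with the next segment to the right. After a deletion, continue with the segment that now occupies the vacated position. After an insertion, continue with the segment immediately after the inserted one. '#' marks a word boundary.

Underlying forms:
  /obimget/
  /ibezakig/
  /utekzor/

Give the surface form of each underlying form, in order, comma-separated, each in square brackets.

/obimget/:
  (1) Velar Palatalization: [obimget] → [obimdet]
  (2) Final Devoicing: no change — [obimdet]
  (3) Regressive Voicing Assimilation: no change — [obimdet]
  (4) Stop Lenition: [obimdet] → [ovimdet]
/ibezakig/:
  (1) Velar Palatalization: [ibezakig] → [ibezatig]
  (2) Final Devoicing: [ibezatig] → [ibezatik]
  (3) Regressive Voicing Assimilation: no change — [ibezatik]
  (4) Stop Lenition: [ibezatik] → [ivezatik]
/utekzor/:
  (1) Velar Palatalization: no change — [utekzor]
  (2) Final Devoicing: no change — [utekzor]
  (3) Regressive Voicing Assimilation: [utekzor] → [utegzor]
  (4) Stop Lenition: no change — [utegzor]

[ovimdet], [ivezatik], [utegzor]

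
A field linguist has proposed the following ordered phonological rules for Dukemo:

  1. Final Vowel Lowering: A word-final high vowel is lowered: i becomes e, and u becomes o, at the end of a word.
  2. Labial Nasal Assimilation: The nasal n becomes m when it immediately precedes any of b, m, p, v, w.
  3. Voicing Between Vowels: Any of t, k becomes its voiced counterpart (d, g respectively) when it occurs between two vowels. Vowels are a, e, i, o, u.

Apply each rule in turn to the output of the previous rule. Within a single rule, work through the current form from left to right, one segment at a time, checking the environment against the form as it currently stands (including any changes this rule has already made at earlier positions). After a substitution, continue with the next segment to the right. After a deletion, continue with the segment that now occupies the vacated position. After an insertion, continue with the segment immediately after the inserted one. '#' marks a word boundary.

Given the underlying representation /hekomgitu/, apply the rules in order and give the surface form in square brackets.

1 Final Vowel Lowering: [hekomgitu] → [hekomgito]
2 Labial Nasal Assimilation: no change — [hekomgito]
3 Voicing Between Vowels: [hekomgito] → [hegomgido]

[hegomgido]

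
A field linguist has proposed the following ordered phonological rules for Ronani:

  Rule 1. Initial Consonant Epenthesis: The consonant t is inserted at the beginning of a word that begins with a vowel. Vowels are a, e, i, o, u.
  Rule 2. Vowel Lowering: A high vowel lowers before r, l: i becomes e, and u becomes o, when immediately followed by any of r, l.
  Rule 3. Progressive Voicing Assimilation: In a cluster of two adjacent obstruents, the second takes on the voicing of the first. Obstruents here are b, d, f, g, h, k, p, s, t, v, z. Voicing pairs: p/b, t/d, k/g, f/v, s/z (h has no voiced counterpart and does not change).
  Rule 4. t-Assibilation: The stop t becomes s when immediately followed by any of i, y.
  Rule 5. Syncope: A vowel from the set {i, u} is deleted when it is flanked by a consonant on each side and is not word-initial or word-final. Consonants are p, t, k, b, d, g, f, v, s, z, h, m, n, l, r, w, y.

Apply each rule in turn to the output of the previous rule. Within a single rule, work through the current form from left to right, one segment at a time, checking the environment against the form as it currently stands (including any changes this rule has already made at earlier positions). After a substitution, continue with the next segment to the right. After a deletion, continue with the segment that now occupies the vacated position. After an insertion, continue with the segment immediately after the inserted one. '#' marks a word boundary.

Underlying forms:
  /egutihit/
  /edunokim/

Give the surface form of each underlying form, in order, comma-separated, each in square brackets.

[tegsht], [tednokm]

/egutihit/:
  Rule 1 Initial Consonant Epenthesis: [egutihit] → [tegutihit]
  Rule 2 Vowel Lowering: no change — [tegutihit]
  Rule 3 Progressive Voicing Assimilation: no change — [tegutihit]
  Rule 4 t-Assibilation: [tegutihit] → [tegusihit]
  Rule 5 Syncope: [tegusihit] → [tegsht]
/edunokim/:
  Rule 1 Initial Consonant Epenthesis: [edunokim] → [tedunokim]
  Rule 2 Vowel Lowering: no change — [tedunokim]
  Rule 3 Progressive Voicing Assimilation: no change — [tedunokim]
  Rule 4 t-Assibilation: no change — [tedunokim]
  Rule 5 Syncope: [tedunokim] → [tednokm]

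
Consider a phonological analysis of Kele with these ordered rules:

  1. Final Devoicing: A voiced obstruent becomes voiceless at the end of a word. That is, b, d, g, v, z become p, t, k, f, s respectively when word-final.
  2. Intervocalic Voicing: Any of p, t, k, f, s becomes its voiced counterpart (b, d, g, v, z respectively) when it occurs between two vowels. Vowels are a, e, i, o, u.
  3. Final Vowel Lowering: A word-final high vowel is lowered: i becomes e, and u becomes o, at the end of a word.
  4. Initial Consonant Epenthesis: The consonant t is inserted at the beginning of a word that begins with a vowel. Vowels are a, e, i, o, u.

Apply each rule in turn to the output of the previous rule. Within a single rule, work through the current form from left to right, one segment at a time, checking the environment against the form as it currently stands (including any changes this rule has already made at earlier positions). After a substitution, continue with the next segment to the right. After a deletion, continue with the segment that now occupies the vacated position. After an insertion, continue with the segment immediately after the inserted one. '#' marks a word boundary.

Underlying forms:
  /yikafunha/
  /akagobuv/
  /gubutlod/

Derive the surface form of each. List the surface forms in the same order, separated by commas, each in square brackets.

/yikafunha/:
  1 Final Devoicing: no change — [yikafunha]
  2 Intervocalic Voicing: [yikafunha] → [yigavunha]
  3 Final Vowel Lowering: no change — [yigavunha]
  4 Initial Consonant Epenthesis: no change — [yigavunha]
/akagobuv/:
  1 Final Devoicing: [akagobuv] → [akagobuf]
  2 Intervocalic Voicing: [akagobuf] → [agagobuf]
  3 Final Vowel Lowering: no change — [agagobuf]
  4 Initial Consonant Epenthesis: [agagobuf] → [tagagobuf]
/gubutlod/:
  1 Final Devoicing: [gubutlod] → [gubutlot]
  2 Intervocalic Voicing: no change — [gubutlot]
  3 Final Vowel Lowering: no change — [gubutlot]
  4 Initial Consonant Epenthesis: no change — [gubutlot]

[yigavunha], [tagagobuf], [gubutlot]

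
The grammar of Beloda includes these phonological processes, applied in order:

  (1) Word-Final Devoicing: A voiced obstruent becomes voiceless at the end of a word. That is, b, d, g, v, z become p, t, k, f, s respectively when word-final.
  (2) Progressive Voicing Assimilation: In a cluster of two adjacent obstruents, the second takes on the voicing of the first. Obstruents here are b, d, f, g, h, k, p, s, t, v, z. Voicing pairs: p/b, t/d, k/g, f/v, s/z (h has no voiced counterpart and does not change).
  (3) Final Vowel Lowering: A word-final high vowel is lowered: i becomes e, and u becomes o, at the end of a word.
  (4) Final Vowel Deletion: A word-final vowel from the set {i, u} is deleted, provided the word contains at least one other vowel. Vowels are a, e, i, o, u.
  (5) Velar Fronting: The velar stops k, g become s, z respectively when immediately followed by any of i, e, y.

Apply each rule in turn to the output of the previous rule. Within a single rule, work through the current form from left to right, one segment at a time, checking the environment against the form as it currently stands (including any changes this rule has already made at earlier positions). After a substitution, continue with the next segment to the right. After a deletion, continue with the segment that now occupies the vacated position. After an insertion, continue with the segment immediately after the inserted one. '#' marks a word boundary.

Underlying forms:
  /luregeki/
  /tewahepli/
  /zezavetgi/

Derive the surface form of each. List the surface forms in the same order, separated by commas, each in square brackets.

/luregeki/:
  (1) Word-Final Devoicing: no change — [luregeki]
  (2) Progressive Voicing Assimilation: no change — [luregeki]
  (3) Final Vowel Lowering: [luregeki] → [luregeke]
  (4) Final Vowel Deletion: no change — [luregeke]
  (5) Velar Fronting: [luregeke] → [lurezese]
/tewahepli/:
  (1) Word-Final Devoicing: no change — [tewahepli]
  (2) Progressive Voicing Assimilation: no change — [tewahepli]
  (3) Final Vowel Lowering: [tewahepli] → [tewaheple]
  (4) Final Vowel Deletion: no change — [tewaheple]
  (5) Velar Fronting: no change — [tewaheple]
/zezavetgi/:
  (1) Word-Final Devoicing: no change — [zezavetgi]
  (2) Progressive Voicing Assimilation: [zezavetgi] → [zezavetki]
  (3) Final Vowel Lowering: [zezavetki] → [zezavetke]
  (4) Final Vowel Deletion: no change — [zezavetke]
  (5) Velar Fronting: [zezavetke] → [zezavetse]

[lurezese], [tewaheple], [zezavetse]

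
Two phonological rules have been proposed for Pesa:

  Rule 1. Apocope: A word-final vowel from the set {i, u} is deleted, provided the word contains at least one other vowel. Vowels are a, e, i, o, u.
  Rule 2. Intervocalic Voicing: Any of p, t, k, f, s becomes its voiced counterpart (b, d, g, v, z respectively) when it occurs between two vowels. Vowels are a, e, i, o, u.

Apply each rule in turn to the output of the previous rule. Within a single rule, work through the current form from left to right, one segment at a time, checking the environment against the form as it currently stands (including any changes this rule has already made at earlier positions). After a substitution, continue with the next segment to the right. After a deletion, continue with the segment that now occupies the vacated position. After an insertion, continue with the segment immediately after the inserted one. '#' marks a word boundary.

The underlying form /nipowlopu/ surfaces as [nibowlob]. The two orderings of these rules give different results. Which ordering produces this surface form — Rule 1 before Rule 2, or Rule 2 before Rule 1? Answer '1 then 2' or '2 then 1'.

Order 1 then 2:
  1 Apocope: [nipowlopu] → [nipowlop]
  2 Intervocalic Voicing: [nipowlop] → [nibowlop]
  result: [nibowlop]
Order 2 then 1:
  2 Intervocalic Voicing: [nipowlopu] → [nibowlobu]
  1 Apocope: [nibowlobu] → [nibowlob]
  result: [nibowlob]

2 then 1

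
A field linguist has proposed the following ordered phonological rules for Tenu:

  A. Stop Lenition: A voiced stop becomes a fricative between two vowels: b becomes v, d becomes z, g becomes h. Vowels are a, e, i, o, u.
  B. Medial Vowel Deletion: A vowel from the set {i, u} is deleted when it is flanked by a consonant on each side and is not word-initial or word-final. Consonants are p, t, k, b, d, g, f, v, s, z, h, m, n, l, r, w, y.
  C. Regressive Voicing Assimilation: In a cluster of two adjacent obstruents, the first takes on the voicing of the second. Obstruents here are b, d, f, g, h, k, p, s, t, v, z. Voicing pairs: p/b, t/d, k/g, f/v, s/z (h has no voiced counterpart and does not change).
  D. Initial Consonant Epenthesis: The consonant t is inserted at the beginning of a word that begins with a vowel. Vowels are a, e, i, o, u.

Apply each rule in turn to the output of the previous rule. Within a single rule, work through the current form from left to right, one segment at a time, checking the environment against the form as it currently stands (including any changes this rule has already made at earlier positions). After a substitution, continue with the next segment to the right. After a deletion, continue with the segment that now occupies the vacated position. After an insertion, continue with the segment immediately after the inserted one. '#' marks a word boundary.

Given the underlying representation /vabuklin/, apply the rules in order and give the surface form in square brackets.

A Stop Lenition: [vabuklin] → [vavuklin]
B Medial Vowel Deletion: [vavuklin] → [vavkln]
C Regressive Voicing Assimilation: [vavkln] → [vafkln]
D Initial Consonant Epenthesis: no change — [vafkln]

[vafkln]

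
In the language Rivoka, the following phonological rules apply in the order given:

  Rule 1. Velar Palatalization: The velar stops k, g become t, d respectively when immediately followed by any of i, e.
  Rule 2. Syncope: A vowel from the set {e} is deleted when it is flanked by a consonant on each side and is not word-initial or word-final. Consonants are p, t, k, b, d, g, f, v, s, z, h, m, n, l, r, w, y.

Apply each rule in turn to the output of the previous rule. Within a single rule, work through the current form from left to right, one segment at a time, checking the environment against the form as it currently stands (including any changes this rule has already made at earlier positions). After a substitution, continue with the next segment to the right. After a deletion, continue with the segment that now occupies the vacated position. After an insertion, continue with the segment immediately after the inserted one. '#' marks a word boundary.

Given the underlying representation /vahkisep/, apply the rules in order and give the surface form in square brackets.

Rule 1 Velar Palatalization: [vahkisep] → [vahtisep]
Rule 2 Syncope: [vahtisep] → [vahtisp]

[vahtisp]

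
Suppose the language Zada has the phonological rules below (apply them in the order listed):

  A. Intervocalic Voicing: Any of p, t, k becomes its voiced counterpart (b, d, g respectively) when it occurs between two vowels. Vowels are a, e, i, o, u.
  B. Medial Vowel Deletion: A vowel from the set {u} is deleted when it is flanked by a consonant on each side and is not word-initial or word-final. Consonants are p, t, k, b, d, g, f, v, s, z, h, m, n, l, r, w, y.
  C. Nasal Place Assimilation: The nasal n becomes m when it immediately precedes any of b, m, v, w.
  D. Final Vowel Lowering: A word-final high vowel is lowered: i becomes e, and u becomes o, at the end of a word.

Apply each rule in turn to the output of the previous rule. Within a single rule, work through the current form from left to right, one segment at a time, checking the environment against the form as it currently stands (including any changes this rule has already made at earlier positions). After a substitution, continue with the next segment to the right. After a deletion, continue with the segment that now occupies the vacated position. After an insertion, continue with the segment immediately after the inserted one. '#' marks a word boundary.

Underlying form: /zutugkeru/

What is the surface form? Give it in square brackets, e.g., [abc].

A Intervocalic Voicing: [zutugkeru] → [zudugkeru]
B Medial Vowel Deletion: [zudugkeru] → [zdgkeru]
C Nasal Place Assimilation: no change — [zdgkeru]
D Final Vowel Lowering: [zdgkeru] → [zdgkero]

[zdgkero]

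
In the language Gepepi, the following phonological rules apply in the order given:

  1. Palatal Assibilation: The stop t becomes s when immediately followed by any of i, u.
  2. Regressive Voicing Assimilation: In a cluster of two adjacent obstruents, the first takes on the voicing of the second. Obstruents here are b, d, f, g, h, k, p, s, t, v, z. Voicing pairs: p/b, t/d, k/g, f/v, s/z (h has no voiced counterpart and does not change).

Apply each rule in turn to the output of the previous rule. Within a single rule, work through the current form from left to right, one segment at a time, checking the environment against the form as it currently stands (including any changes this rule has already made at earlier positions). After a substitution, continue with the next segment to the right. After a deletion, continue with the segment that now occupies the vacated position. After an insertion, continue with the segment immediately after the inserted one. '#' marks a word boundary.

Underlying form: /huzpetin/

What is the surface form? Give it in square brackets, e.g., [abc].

1 Palatal Assibilation: [huzpetin] → [huzpesin]
2 Regressive Voicing Assimilation: [huzpesin] → [huspesin]

[huspesin]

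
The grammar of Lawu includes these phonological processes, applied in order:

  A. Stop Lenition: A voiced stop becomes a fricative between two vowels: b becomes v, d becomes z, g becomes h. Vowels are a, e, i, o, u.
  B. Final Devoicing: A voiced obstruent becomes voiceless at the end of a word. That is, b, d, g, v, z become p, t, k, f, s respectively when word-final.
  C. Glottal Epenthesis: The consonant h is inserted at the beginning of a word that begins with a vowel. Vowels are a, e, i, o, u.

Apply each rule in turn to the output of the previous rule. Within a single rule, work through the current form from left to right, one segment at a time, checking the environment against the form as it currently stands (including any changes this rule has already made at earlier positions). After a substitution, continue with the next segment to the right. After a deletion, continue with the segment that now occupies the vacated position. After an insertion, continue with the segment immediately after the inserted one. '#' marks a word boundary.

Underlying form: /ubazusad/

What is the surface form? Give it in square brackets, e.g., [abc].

A Stop Lenition: [ubazusad] → [uvazusad]
B Final Devoicing: [uvazusad] → [uvazusat]
C Glottal Epenthesis: [uvazusat] → [huvazusat]

[huvazusat]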